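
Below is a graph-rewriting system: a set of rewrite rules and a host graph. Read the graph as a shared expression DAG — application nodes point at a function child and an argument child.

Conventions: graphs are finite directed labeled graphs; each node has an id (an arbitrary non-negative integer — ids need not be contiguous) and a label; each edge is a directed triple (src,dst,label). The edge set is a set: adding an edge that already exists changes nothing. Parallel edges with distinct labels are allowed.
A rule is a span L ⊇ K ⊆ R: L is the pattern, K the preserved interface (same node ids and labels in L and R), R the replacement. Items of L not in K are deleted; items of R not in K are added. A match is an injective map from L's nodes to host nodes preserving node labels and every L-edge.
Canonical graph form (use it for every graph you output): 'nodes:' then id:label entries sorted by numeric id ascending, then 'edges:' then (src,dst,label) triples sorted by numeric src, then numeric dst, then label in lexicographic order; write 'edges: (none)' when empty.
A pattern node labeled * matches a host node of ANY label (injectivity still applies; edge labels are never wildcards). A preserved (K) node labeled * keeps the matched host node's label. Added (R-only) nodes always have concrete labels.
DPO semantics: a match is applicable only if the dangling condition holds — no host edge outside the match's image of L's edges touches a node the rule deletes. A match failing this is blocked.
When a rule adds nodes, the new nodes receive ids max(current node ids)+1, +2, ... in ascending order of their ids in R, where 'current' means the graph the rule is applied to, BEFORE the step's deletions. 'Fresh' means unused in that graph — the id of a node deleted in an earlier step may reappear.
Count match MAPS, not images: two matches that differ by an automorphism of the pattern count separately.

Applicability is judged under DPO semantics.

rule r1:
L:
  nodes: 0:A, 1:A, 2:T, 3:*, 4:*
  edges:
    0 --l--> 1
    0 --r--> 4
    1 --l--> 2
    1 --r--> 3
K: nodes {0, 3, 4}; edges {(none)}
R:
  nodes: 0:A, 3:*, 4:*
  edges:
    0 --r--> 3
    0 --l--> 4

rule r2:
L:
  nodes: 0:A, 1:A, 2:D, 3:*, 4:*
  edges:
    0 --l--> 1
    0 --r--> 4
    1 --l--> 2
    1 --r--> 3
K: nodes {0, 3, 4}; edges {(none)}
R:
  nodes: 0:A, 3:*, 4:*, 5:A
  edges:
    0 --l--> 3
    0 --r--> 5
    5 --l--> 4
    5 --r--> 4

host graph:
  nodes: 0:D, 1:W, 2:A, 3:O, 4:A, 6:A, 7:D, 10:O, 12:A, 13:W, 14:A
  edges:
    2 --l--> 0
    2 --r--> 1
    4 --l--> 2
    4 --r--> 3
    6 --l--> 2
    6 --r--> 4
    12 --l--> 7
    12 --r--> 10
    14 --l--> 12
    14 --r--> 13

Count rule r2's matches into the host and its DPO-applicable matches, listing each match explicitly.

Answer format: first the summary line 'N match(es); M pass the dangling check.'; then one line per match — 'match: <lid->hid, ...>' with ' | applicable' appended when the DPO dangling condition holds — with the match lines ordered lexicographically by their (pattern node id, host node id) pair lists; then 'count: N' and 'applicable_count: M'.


3 match(es); 1 pass the dangling check.
match: 0->4, 1->2, 2->0, 3->1, 4->3
match: 0->6, 1->2, 2->0, 3->1, 4->4
match: 0->14, 1->12, 2->7, 3->10, 4->13 | applicable
count: 3
applicable_count: 1


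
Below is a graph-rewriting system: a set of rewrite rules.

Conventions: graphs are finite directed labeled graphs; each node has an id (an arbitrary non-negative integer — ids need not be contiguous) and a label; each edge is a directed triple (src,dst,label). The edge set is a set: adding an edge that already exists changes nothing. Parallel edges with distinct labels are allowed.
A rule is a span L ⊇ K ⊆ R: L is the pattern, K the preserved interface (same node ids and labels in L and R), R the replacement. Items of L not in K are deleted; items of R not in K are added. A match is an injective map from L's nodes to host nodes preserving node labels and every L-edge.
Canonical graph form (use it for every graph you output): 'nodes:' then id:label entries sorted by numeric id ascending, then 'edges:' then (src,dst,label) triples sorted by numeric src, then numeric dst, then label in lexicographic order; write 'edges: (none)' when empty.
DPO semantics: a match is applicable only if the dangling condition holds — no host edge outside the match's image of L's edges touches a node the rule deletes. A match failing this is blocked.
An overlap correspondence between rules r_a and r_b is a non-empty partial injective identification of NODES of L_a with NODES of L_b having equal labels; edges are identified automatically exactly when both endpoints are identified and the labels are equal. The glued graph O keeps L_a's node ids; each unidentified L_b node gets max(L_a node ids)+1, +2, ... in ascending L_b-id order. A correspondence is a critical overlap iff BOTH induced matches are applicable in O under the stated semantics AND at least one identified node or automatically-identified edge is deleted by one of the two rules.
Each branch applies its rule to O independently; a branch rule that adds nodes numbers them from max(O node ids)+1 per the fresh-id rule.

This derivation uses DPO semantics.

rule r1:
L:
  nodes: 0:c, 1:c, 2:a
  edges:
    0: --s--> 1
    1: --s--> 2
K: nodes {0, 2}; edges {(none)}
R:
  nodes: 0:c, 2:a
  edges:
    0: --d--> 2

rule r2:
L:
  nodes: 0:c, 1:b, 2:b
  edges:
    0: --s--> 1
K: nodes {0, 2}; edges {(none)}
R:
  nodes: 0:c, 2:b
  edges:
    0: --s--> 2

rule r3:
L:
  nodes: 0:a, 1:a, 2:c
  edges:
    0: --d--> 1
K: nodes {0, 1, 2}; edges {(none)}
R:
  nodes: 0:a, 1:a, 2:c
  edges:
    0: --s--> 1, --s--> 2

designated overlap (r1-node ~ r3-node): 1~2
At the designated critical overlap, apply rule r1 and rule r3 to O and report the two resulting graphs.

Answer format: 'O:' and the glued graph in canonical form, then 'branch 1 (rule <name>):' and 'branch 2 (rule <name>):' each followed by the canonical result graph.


O:
nodes: 0:c, 1:c, 2:a, 3:a, 4:a
edges: (0,1,s); (1,2,s); (3,4,d)
branch 1 (rule r1):
nodes: 0:c, 2:a, 3:a, 4:a
edges: (0,2,d); (3,4,d)
branch 2 (rule r3):
nodes: 0:c, 1:c, 2:a, 3:a, 4:a
edges: (0,1,s); (1,2,s); (3,1,s); (3,4,s)


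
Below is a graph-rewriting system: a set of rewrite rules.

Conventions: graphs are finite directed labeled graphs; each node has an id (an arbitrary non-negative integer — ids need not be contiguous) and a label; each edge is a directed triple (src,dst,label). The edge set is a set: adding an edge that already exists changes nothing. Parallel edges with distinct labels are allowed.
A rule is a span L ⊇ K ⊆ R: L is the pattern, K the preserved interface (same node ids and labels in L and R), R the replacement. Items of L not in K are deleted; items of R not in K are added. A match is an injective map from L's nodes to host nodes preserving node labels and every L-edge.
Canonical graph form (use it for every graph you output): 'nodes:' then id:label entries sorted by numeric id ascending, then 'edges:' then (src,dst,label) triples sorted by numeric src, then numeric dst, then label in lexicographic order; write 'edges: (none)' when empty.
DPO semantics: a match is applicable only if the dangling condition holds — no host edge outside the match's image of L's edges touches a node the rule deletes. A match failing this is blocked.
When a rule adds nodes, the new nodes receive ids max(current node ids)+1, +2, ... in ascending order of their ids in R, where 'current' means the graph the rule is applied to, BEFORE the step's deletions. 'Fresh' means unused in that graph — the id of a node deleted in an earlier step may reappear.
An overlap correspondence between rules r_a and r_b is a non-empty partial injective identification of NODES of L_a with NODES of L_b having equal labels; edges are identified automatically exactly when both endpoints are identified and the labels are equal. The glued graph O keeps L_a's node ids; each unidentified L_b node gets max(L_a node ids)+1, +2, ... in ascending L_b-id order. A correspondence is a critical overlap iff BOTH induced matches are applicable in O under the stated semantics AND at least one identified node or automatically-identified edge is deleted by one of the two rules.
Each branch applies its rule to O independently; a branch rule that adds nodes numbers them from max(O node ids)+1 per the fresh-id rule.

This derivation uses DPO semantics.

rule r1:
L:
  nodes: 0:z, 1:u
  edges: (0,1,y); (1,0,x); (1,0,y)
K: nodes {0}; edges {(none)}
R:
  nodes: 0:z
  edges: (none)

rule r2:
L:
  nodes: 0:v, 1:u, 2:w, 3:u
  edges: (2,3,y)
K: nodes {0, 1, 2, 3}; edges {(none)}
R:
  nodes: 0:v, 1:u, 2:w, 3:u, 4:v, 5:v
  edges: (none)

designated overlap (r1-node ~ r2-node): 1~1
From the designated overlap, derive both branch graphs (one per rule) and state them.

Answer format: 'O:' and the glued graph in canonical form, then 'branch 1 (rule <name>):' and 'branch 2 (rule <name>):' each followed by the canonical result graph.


O:
nodes: 0:z, 1:u, 2:v, 3:w, 4:u
edges: (0,1,y); (1,0,x); (1,0,y); (3,4,y)
branch 1 (rule r1):
nodes: 0:z, 2:v, 3:w, 4:u
edges: (3,4,y)
branch 2 (rule r2):
nodes: 0:z, 1:u, 2:v, 3:w, 4:u, 5:v, 6:v
edges: (0,1,y); (1,0,x); (1,0,y)


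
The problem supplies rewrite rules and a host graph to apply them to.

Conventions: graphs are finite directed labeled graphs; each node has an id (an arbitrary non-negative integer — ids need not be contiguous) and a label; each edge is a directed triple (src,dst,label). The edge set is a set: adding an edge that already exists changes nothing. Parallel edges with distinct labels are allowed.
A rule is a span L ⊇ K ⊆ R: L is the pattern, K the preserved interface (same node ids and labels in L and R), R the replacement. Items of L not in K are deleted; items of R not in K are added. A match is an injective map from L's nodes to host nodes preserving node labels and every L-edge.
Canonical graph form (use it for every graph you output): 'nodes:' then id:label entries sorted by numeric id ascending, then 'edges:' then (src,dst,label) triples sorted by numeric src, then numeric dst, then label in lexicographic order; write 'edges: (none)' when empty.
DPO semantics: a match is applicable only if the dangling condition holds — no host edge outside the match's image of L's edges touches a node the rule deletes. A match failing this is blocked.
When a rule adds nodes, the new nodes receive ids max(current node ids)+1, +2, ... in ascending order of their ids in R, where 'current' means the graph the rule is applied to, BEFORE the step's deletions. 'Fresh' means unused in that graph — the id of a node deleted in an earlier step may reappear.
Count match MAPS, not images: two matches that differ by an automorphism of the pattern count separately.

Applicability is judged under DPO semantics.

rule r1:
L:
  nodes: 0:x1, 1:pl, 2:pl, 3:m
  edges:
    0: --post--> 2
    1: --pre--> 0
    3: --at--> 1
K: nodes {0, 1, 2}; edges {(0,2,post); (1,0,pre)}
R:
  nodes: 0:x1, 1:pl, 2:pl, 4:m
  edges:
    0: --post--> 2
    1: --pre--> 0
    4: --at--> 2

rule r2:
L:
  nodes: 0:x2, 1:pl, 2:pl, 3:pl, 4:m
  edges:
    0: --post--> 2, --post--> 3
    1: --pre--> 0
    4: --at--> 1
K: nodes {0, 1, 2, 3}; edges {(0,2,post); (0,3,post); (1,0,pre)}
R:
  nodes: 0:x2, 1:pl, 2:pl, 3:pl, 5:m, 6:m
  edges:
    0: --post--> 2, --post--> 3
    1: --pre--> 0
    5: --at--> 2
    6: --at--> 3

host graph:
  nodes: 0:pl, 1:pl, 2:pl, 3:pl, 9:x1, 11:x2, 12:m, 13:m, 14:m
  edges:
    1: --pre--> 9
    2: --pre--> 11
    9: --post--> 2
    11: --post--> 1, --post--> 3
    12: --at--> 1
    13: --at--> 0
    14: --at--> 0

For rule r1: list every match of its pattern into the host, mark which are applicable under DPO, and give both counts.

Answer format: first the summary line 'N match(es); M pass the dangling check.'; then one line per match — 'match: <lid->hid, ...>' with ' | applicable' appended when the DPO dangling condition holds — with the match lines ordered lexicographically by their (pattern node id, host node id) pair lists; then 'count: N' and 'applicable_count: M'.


1 match(es); 1 pass the dangling check.
match: 0->9, 1->1, 2->2, 3->12 | applicable
count: 1
applicable_count: 1


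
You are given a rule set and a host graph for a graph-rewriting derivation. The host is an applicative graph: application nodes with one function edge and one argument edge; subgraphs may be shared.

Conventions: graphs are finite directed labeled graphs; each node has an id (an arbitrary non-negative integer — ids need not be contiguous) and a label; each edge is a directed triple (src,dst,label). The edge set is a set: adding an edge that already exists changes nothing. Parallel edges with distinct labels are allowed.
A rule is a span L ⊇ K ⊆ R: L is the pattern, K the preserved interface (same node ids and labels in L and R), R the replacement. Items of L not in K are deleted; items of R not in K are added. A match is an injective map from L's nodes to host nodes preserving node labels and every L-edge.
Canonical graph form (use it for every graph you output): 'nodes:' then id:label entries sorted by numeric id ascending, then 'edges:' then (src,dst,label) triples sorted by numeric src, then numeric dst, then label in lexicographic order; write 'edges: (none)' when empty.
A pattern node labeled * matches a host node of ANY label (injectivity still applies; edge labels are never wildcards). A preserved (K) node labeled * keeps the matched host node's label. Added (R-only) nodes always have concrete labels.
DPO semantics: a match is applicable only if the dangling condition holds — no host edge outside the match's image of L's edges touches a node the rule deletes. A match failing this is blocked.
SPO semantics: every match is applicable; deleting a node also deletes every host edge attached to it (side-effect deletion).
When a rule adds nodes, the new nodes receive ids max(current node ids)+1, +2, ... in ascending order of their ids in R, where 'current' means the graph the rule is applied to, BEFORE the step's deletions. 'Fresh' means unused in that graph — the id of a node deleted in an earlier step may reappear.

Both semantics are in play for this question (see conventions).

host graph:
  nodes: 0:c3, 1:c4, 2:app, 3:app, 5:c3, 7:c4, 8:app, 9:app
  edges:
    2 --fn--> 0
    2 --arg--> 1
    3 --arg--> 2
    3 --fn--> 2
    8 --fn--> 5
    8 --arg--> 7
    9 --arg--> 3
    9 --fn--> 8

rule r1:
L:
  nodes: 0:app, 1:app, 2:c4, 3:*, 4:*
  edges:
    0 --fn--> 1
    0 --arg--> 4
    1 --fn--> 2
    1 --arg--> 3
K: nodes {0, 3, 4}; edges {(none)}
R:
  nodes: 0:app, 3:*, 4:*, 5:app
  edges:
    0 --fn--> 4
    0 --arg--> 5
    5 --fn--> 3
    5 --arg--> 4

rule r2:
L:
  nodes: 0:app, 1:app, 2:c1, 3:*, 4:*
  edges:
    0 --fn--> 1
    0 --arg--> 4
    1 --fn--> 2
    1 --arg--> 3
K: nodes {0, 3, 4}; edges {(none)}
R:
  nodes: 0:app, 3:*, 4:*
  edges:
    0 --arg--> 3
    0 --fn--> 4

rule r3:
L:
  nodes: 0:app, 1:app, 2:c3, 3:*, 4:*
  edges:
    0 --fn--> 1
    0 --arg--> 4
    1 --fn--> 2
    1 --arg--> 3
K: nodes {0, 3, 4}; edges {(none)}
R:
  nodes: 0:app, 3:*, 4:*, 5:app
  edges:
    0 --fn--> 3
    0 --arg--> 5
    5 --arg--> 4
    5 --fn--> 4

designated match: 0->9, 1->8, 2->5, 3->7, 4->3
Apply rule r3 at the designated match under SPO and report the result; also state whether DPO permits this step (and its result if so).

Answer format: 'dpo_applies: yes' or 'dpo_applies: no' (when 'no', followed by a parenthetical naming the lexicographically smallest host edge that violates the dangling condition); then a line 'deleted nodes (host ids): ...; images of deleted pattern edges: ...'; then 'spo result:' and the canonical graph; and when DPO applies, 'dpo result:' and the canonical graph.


dpo_applies: yes
deleted nodes (host ids): 5, 8; images of deleted pattern edges: (8,5,fn); (8,7,arg); (9,3,arg); (9,8,fn)
spo result:
nodes: 0:c3, 1:c4, 2:app, 3:app, 7:c4, 9:app, 10:app
edges: (2,0,fn); (2,1,arg); (3,2,arg); (3,2,fn); (9,7,fn); (9,10,arg); (10,3,arg); (10,3,fn)
dpo result:
nodes: 0:c3, 1:c4, 2:app, 3:app, 7:c4, 9:app, 10:app
edges: (2,0,fn); (2,1,arg); (3,2,arg); (3,2,fn); (9,7,fn); (9,10,arg); (10,3,arg); (10,3,fn)


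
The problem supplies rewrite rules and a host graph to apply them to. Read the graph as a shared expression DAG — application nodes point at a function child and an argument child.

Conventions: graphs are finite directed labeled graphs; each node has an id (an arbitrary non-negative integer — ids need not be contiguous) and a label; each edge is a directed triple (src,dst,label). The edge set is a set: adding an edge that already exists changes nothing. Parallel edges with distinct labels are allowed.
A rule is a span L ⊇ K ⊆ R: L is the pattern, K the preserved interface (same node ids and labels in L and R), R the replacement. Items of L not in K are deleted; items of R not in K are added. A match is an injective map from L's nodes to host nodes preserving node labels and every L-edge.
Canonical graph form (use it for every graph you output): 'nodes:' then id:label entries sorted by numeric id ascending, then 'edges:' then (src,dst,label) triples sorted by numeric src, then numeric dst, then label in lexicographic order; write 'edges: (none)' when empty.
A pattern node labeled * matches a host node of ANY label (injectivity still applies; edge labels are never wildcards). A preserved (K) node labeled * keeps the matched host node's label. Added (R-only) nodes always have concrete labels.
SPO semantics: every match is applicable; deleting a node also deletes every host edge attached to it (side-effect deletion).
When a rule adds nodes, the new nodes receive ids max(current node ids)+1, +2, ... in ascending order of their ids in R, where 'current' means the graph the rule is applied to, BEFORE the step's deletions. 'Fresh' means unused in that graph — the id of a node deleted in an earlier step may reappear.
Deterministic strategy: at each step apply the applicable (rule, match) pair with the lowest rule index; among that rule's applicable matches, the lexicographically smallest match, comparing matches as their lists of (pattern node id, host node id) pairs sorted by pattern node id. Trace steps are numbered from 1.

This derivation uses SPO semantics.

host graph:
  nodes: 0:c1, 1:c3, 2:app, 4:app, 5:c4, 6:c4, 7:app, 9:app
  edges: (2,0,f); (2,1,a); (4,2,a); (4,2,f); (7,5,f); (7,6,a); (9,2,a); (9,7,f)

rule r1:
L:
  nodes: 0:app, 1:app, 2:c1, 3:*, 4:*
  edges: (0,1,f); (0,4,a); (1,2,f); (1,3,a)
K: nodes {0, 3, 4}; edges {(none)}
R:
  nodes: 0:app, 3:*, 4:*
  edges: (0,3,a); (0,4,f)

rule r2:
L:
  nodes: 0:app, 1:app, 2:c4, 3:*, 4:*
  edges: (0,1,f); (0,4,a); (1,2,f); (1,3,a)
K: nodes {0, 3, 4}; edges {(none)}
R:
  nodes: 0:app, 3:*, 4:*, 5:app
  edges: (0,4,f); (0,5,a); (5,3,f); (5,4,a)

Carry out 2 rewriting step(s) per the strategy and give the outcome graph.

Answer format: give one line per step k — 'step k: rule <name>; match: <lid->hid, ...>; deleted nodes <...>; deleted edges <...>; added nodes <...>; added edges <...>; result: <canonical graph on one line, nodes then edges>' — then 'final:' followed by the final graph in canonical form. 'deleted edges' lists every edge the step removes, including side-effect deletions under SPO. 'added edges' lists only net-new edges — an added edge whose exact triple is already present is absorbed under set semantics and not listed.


step 1: rule r2; match: 0->9, 1->7, 2->5, 3->6, 4->2; deleted nodes 5, 7; deleted edges (7,5,f); (7,6,a); (9,2,a); (9,7,f); added nodes 10; added edges (9,2,f); (9,10,a); (10,2,a); (10,6,f); result: nodes: 0:c1, 1:c3, 2:app, 4:app, 6:c4, 9:app, 10:app edges: (2,0,f); (2,1,a); (4,2,a); (4,2,f); (9,2,f); (9,10,a); (10,2,a); (10,6,f)
step 2: rule r1; match: 0->9, 1->2, 2->0, 3->1, 4->10; deleted nodes 0, 2; deleted edges (2,0,f); (2,1,a); (4,2,a); (4,2,f); (9,2,f); (9,10,a); (10,2,a); added nodes (none); added edges (9,1,a); (9,10,f); result: nodes: 1:c3, 4:app, 6:c4, 9:app, 10:app edges: (9,1,a); (9,10,f); (10,6,f)
final:
nodes: 1:c3, 4:app, 6:c4, 9:app, 10:app
edges: (9,1,a); (9,10,f); (10,6,f)


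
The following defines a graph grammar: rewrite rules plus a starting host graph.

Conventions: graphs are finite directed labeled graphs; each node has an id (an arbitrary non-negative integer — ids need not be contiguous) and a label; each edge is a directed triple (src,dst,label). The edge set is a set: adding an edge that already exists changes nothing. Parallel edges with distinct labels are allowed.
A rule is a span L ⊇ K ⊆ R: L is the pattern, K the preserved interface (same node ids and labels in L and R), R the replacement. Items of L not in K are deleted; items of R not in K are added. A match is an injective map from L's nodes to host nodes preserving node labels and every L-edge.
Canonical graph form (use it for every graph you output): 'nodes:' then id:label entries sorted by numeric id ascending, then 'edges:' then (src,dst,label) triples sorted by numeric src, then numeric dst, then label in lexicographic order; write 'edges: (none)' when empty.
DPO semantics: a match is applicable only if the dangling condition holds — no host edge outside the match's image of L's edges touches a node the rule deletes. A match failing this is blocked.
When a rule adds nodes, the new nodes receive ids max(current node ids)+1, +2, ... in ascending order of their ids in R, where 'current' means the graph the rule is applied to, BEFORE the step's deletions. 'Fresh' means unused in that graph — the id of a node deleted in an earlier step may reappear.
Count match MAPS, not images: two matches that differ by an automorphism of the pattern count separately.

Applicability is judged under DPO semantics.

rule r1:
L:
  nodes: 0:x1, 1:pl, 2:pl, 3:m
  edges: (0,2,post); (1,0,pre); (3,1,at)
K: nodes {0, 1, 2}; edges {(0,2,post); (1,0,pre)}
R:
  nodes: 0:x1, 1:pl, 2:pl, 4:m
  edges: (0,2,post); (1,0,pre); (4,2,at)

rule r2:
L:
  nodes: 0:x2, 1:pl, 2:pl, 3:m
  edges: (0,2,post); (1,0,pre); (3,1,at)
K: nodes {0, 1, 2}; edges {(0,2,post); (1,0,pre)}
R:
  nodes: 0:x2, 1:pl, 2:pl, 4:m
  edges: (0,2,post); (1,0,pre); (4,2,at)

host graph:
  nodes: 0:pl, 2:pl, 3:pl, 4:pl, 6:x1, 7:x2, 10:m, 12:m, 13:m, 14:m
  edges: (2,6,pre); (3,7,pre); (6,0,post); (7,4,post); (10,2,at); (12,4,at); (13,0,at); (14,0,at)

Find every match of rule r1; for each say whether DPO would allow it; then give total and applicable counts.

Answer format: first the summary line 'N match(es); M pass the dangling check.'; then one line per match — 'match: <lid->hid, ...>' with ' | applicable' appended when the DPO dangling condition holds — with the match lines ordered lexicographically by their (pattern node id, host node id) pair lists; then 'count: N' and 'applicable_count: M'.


1 match(es); 1 pass the dangling check.
match: 0->6, 1->2, 2->0, 3->10 | applicable
count: 1
applicable_count: 1


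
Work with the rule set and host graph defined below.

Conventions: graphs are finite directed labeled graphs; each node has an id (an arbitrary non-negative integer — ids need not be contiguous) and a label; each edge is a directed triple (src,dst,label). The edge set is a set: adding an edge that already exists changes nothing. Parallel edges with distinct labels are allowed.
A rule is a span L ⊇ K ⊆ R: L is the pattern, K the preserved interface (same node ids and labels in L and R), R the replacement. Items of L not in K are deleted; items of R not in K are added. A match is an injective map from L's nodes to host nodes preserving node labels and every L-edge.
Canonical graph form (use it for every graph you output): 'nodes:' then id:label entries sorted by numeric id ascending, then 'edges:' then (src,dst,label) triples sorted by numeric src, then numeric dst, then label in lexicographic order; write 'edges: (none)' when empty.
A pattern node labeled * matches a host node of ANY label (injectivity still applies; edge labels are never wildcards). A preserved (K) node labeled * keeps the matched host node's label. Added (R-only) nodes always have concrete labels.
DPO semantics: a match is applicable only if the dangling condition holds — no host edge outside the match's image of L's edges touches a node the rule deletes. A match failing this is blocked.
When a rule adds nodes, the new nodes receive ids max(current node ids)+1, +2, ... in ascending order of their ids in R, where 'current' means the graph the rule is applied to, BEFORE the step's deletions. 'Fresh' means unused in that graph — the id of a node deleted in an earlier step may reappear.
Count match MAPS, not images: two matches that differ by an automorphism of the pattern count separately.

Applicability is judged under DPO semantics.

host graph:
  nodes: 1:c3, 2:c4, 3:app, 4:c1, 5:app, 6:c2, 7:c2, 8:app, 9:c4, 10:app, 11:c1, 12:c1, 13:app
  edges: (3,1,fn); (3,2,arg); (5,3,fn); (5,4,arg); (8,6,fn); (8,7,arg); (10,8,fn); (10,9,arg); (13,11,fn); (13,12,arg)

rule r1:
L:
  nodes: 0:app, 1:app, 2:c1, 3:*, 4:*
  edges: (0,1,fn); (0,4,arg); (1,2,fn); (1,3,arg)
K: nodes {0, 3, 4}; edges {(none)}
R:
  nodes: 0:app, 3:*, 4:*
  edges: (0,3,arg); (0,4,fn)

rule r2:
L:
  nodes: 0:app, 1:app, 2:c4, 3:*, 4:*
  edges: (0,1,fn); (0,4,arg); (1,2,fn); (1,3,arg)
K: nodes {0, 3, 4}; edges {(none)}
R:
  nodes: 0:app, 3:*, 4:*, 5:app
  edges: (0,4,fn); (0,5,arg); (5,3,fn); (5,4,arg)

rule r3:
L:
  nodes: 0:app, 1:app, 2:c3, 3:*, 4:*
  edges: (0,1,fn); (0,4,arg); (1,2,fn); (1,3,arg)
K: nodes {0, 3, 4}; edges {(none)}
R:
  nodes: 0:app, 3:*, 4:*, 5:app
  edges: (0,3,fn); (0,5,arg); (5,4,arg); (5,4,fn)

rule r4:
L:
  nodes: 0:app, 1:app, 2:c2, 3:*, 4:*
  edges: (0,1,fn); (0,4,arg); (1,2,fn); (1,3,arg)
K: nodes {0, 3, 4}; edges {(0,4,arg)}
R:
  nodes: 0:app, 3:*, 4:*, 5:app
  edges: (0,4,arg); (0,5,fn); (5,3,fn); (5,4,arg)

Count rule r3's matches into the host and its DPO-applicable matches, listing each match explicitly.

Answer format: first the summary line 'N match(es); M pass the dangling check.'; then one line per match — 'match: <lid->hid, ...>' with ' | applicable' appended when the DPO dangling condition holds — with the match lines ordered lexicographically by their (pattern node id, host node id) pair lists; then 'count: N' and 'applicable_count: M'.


1 match(es); 1 pass the dangling check.
match: 0->5, 1->3, 2->1, 3->2, 4->4 | applicable
count: 1
applicable_count: 1


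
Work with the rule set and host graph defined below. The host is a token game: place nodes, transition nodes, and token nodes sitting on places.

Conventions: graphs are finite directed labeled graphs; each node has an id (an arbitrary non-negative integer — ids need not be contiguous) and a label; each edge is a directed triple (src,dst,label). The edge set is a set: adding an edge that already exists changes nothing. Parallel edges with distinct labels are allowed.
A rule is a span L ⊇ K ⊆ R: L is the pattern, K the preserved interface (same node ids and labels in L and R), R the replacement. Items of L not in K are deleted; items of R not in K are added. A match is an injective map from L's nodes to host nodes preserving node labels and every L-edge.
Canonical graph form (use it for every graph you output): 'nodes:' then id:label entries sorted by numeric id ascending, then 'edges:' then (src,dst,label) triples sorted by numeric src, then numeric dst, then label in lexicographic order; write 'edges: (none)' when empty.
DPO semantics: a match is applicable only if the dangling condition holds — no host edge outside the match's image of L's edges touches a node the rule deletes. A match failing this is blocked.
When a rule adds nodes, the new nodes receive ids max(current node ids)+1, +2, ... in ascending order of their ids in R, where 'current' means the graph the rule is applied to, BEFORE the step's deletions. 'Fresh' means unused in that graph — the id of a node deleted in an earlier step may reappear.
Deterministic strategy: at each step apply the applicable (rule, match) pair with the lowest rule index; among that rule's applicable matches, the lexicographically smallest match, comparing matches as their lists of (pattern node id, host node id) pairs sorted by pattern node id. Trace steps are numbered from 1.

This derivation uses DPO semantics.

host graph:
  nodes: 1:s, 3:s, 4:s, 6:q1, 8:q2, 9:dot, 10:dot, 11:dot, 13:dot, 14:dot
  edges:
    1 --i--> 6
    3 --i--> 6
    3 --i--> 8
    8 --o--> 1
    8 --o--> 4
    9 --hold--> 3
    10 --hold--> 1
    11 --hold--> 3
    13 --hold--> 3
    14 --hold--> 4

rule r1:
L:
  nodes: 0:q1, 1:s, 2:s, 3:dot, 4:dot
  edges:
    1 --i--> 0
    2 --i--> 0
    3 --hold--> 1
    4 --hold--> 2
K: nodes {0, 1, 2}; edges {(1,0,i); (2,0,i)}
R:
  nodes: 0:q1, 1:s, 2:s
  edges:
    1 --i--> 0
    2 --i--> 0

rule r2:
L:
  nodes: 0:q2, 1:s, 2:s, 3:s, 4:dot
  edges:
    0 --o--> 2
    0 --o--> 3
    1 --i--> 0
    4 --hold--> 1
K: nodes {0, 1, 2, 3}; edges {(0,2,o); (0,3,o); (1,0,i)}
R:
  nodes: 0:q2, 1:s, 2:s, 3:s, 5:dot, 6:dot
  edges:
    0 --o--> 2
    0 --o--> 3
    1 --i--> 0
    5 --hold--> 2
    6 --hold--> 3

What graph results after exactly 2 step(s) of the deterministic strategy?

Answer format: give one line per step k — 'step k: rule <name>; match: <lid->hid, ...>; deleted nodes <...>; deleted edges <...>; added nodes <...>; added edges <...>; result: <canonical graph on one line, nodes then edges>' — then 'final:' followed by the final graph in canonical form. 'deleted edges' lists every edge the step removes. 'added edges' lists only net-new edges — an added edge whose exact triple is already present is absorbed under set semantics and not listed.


step 1: rule r1; match: 0->6, 1->1, 2->3, 3->10, 4->9; deleted nodes 9, 10; deleted edges (9,3,hold); (10,1,hold); added nodes (none); added edges (none); result: nodes: 1:s, 3:s, 4:s, 6:q1, 8:q2, 11:dot, 13:dot, 14:dot edges: (1,6,i); (3,6,i); (3,8,i); (8,1,o); (8,4,o); (11,3,hold); (13,3,hold); (14,4,hold)
step 2: rule r2; match: 0->8, 1->3, 2->1, 3->4, 4->11; deleted nodes 11; deleted edges (11,3,hold); added nodes 15, 16; added edges (15,1,hold); (16,4,hold); result: nodes: 1:s, 3:s, 4:s, 6:q1, 8:q2, 13:dot, 14:dot, 15:dot, 16:dot edges: (1,6,i); (3,6,i); (3,8,i); (8,1,o); (8,4,o); (13,3,hold); (14,4,hold); (15,1,hold); (16,4,hold)
final:
nodes: 1:s, 3:s, 4:s, 6:q1, 8:q2, 13:dot, 14:dot, 15:dot, 16:dot
edges: (1,6,i); (3,6,i); (3,8,i); (8,1,o); (8,4,o); (13,3,hold); (14,4,hold); (15,1,hold); (16,4,hold)


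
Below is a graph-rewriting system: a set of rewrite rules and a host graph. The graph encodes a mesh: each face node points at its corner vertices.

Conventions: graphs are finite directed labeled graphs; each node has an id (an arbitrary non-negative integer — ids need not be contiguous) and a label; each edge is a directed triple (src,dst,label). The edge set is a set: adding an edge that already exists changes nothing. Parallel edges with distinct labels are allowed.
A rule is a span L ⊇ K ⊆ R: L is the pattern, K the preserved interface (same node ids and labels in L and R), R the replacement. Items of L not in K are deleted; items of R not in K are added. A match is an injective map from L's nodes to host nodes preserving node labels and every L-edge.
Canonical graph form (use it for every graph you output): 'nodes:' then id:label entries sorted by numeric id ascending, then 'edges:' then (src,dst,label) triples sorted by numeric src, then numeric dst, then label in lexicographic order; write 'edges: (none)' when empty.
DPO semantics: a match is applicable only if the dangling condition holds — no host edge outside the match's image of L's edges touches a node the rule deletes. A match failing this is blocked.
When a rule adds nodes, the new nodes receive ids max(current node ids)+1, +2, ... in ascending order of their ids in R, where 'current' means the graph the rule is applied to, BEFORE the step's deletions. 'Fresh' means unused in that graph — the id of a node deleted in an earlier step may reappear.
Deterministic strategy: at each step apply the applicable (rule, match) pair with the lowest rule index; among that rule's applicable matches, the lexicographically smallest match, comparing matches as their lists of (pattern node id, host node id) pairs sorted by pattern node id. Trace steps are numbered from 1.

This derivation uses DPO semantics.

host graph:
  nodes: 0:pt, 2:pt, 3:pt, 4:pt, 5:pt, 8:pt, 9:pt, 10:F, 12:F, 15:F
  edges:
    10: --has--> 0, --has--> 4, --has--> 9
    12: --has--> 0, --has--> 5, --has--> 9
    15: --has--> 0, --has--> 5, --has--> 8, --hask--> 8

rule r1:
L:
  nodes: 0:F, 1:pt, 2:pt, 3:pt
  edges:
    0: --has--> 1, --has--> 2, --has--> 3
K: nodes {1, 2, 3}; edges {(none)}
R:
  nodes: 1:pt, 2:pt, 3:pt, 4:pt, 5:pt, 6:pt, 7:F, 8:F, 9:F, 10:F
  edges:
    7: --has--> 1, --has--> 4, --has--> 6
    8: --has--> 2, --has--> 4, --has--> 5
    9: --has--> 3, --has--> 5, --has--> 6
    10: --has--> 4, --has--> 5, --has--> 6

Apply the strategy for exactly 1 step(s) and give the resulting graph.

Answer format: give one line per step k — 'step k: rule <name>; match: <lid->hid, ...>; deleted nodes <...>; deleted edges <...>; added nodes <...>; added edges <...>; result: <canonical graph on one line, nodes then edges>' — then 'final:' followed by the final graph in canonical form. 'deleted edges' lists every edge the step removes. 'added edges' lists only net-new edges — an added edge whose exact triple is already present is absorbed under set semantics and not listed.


step 1: rule r1; match: 0->10, 1->0, 2->4, 3->9; deleted nodes 10; deleted edges (10,0,has); (10,4,has); (10,9,has); added nodes 16, 17, 18, 19, 20, 21, 22; added edges (19,0,has); (19,16,has); (19,18,has); (20,4,has); (20,16,has); (20,17,has); (21,9,has); (21,17,has); (21,18,has); (22,16,has); (22,17,has); (22,18,has); result: nodes: 0:pt, 2:pt, 3:pt, 4:pt, 5:pt, 8:pt, 9:pt, 12:F, 15:F, 16:pt, 17:pt, 18:pt, 19:F, 20:F, 21:F, 22:F edges: (12,0,has); (12,5,has); (12,9,has); (15,0,has); (15,5,has); (15,8,has); (15,8,hask); (19,0,has); (19,16,has); (19,18,has); (20,4,has); (20,16,has); (20,17,has); (21,9,has); (21,17,has); (21,18,has); (22,16,has); (22,17,has); (22,18,has)
final:
nodes: 0:pt, 2:pt, 3:pt, 4:pt, 5:pt, 8:pt, 9:pt, 12:F, 15:F, 16:pt, 17:pt, 18:pt, 19:F, 20:F, 21:F, 22:F
edges: (12,0,has); (12,5,has); (12,9,has); (15,0,has); (15,5,has); (15,8,has); (15,8,hask); (19,0,has); (19,16,has); (19,18,has); (20,4,has); (20,16,has); (20,17,has); (21,9,has); (21,17,has); (21,18,has); (22,16,has); (22,17,has); (22,18,has)


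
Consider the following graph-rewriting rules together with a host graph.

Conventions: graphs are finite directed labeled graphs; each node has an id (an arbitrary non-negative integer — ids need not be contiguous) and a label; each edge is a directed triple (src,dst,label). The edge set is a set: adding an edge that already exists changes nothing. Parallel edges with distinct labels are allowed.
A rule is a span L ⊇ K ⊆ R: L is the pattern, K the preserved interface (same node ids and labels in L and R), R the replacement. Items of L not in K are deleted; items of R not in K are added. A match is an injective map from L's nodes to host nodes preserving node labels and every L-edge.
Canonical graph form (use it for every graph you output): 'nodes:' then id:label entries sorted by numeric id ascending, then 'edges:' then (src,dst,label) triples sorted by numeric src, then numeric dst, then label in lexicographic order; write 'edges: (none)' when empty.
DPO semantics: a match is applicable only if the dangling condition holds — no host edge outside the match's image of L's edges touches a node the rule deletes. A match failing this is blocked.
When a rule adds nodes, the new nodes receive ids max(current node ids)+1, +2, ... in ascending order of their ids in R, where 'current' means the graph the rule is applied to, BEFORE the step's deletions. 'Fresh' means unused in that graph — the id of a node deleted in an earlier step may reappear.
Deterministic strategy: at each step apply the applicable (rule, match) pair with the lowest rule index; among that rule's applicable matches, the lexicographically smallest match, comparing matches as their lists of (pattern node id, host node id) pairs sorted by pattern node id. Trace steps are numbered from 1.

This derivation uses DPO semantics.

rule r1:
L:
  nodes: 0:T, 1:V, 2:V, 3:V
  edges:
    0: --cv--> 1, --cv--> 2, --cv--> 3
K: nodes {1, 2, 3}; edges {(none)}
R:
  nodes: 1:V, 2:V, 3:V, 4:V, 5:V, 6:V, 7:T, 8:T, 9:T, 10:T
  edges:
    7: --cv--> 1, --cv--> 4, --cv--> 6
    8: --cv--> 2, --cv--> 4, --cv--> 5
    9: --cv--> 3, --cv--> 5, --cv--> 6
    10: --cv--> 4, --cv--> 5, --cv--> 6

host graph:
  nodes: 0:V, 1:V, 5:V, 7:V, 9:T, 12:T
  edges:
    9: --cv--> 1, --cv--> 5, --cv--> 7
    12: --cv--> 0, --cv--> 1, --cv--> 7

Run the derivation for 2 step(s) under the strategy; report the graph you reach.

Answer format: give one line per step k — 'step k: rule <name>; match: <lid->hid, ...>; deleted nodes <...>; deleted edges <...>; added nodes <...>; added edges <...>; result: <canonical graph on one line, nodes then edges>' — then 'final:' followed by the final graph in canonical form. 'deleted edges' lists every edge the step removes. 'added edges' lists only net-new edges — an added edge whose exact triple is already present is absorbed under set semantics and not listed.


step 1: rule r1; match: 0->9, 1->1, 2->5, 3->7; deleted nodes 9; deleted edges (9,1,cv); (9,5,cv); (9,7,cv); added nodes 13, 14, 15, 16, 17, 18, 19; added edges (16,1,cv); (16,13,cv); (16,15,cv); (17,5,cv); (17,13,cv); (17,14,cv); (18,7,cv); (18,14,cv); (18,15,cv); (19,13,cv); (19,14,cv); (19,15,cv); result: nodes: 0:V, 1:V, 5:V, 7:V, 12:T, 13:V, 14:V, 15:V, 16:T, 17:T, 18:T, 19:T edges: (12,0,cv); (12,1,cv); (12,7,cv); (16,1,cv); (16,13,cv); (16,15,cv); (17,5,cv); (17,13,cv); (17,14,cv); (18,7,cv); (18,14,cv); (18,15,cv); (19,13,cv); (19,14,cv); (19,15,cv)
step 2: rule r1; match: 0->12, 1->0, 2->1, 3->7; deleted nodes 12; deleted edges (12,0,cv); (12,1,cv); (12,7,cv); added nodes 20, 21, 22, 23, 24, 25, 26; added edges (23,0,cv); (23,20,cv); (23,22,cv); (24,1,cv); (24,20,cv); (24,21,cv); (25,7,cv); (25,21,cv); (25,22,cv); (26,20,cv); (26,21,cv); (26,22,cv); result: nodes: 0:V, 1:V, 5:V, 7:V, 13:V, 14:V, 15:V, 16:T, 17:T, 18:T, 19:T, 20:V, 21:V, 22:V, 23:T, 24:T, 25:T, 26:T edges: (16,1,cv); (16,13,cv); (16,15,cv); (17,5,cv); (17,13,cv); (17,14,cv); (18,7,cv); (18,14,cv); (18,15,cv); (19,13,cv); (19,14,cv); (19,15,cv); (23,0,cv); (23,20,cv); (23,22,cv); (24,1,cv); (24,20,cv); (24,21,cv); (25,7,cv); (25,21,cv); (25,22,cv); (26,20,cv); (26,21,cv); (26,22,cv)
final:
nodes: 0:V, 1:V, 5:V, 7:V, 13:V, 14:V, 15:V, 16:T, 17:T, 18:T, 19:T, 20:V, 21:V, 22:V, 23:T, 24:T, 25:T, 26:T
edges: (16,1,cv); (16,13,cv); (16,15,cv); (17,5,cv); (17,13,cv); (17,14,cv); (18,7,cv); (18,14,cv); (18,15,cv); (19,13,cv); (19,14,cv); (19,15,cv); (23,0,cv); (23,20,cv); (23,22,cv); (24,1,cv); (24,20,cv); (24,21,cv); (25,7,cv); (25,21,cv); (25,22,cv); (26,20,cv); (26,21,cv); (26,22,cv)


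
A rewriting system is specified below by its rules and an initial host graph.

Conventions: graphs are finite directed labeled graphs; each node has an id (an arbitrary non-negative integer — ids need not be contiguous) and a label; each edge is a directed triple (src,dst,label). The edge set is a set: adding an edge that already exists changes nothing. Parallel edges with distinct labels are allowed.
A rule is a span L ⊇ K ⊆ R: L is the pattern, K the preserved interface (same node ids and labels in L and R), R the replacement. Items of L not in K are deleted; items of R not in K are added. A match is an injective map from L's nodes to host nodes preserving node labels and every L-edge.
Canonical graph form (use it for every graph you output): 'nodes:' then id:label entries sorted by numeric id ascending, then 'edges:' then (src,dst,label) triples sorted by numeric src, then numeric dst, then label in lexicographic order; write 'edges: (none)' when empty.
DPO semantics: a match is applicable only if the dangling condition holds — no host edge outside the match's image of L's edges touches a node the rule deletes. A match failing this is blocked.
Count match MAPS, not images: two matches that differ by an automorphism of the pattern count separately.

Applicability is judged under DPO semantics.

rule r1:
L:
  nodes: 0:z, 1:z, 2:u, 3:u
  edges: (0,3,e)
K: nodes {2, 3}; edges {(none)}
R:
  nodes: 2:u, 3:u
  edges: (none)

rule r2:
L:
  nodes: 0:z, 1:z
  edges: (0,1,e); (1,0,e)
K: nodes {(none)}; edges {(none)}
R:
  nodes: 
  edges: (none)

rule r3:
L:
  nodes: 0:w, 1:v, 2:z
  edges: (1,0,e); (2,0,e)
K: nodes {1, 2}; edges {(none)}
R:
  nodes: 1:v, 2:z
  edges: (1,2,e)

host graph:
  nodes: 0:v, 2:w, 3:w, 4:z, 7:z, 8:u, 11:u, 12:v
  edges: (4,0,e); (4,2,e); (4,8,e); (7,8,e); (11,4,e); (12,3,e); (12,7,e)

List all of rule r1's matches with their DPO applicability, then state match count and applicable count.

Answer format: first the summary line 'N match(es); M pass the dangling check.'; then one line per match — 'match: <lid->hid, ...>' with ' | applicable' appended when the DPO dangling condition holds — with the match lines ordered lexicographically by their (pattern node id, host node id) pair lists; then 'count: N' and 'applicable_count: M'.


2 match(es); 0 pass the dangling check.
match: 0->4, 1->7, 2->11, 3->8
match: 0->7, 1->4, 2->11, 3->8
count: 2
applicable_count: 0
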